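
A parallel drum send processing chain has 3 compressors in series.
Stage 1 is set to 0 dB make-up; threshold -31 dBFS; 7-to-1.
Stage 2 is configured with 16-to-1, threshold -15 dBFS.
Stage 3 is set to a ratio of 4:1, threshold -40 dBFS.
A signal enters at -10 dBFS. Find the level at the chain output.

-37 dBFS

Stage 1: overshoot 21 dB → 21/7 = 3 dB → -28 dBFS.
Stage 2: -28 dBFS is at or below the -15 dBFS threshold — no compression; output -28 dBFS.
Stage 3: -28 dBFS is 12 dB over -40 dBFS; at 4:1 that becomes 3 dB over, giving -37 dBFS.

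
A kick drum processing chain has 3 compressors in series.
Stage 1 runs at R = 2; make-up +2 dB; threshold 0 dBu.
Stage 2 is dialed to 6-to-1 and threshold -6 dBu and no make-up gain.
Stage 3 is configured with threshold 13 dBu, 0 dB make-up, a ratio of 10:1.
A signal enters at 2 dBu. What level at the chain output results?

-4.5 dBu

Stage 1: overshoot 2 dB → 2/2 = 1 dB → 1 dBu; +2 dB make-up → 3 dBu.
Stage 2: 9 dB above -6 dBu, reduced 6:1 to 1.5 dB above → -4.5 dBu.
Stage 3: below threshold (-4.5 ≤ 13); passes unchanged; output -4.5 dBu.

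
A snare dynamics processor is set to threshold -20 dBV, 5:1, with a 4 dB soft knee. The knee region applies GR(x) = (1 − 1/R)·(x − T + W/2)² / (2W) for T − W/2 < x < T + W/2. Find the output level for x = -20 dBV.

x − T + W/2 = -20 − (-20) + 2 = 2.
GR = (1 − 1/5) × 2² / 8 = 0.8 × 4 / 8 = 0.4 dB.
Output = -20 − 0.4 = -20.4 dBV.

-20.4 dBV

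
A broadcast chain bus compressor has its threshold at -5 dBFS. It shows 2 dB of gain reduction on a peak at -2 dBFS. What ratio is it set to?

Input overshoot = -2 − (-5) = 3 dB.
Output overshoot = 3 − 2 = 1 dB.
Ratio = input overshoot / output overshoot = 3 / 1 = 3.

3:1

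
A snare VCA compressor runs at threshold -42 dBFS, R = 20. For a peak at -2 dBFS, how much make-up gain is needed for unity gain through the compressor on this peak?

38 dB

Without make-up, output = threshold + overshoot/20 = -42 + 2 = -40 dBFS.
Gap to target: 38 dB.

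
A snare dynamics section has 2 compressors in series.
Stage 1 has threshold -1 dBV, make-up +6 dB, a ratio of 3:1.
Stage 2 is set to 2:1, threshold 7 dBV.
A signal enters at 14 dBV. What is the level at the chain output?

Stage 1: 14 dBV is 15 dB over -1 dBV; at 3:1 that becomes 5 dB over, giving 4 dBV; +6 dB make-up → 10 dBV.
Stage 2: 10 dBV is 3 dB over 7 dBV; at 2:1 that becomes 1.5 dB over, giving 8.5 dBV.

8.5 dBV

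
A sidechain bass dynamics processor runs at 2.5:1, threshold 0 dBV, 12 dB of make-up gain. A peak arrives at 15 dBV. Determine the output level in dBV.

18 dBV

15 dBV sits 15 dB over threshold.
The 15 dB excess becomes 6 dB after 2.5:1 reduction.
That puts the output at 6 dBV; make-up adds 12 dB, giving 18 dBV.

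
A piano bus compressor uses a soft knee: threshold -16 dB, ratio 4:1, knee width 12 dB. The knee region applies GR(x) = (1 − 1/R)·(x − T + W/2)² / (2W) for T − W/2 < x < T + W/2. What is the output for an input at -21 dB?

-21.03125 dB

x − T + W/2 = -21 − (-16) + 6 = 1.
GR = (1 − 1/4) × 1² / 24 = 0.75 × 1 / 24 = 0.03125 dB.
Output = -21 − 0.03125 = -21.03125 dB.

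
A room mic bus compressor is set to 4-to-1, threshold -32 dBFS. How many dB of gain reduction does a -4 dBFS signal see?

21 dB

Overshoot = -4 − (-32) = 28 dB.
A 4:1 ratio leaves 7 dB of that excess.
GR = overshoot in − overshoot out = 28 − 7 = 21 dB.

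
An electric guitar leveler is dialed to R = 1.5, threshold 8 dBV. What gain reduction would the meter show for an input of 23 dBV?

23 dBV exceeds the threshold by 15 dB.
After 1.5:1 compression the overshoot becomes 15/1.5 = 10 dB.
So the signal is attenuated by 15 − 10 = 5 dB.

5 dB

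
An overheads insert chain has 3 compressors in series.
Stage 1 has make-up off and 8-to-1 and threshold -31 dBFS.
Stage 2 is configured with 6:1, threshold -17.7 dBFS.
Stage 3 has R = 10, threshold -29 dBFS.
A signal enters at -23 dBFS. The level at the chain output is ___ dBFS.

Stage 1: 8 dB above -31 dBFS, reduced 8:1 to 1 dB above → -30 dBFS.
Stage 2: below threshold (-30 ≤ -17.7); passes unchanged; output -30 dBFS.
Stage 3: -30 dBFS is at or below the -29 dBFS threshold — no compression; output -30 dBFS.

-30 dBFS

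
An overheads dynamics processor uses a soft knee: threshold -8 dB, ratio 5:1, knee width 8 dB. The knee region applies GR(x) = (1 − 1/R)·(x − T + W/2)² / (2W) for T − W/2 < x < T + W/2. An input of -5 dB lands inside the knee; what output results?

-7.45 dB

x − T + W/2 = -5 − (-8) + 4 = 7.
GR = (1 − 1/5) × 7² / 16 = 0.8 × 49 / 16 = 2.45 dB.
Output = -5 − 2.45 = -7.45 dB.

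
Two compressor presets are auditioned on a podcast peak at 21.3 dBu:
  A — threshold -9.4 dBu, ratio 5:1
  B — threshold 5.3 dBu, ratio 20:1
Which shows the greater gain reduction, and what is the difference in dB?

A: 30.7 dB over, compressed to 6.14 dB over, so 24.56 dB of GR.
B: 16 dB over, compressed to 0.8 dB over, so 15.2 dB of GR.
Difference: 9.36 dB in favour of A.

A, by 9.36 dB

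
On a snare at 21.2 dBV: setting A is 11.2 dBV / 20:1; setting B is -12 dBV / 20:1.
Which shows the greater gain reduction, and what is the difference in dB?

B, by 22.04 dB

A: 10 dB over, compressed to 0.5 dB over, so 9.5 dB of GR.
B: 33.2 dB over, compressed to 1.66 dB over, so 31.54 dB of GR.
B reduces 22.04 dB more.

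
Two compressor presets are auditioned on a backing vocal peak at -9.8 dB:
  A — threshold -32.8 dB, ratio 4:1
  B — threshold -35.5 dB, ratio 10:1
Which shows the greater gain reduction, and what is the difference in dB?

B, by 5.88 dB

A: overshoot 23 dB → output overshoot 5.75 dB → GR 17.25 dB.
B: overshoot 25.7 dB → output overshoot 2.57 dB → GR 23.13 dB.
B reduces 5.88 dB more.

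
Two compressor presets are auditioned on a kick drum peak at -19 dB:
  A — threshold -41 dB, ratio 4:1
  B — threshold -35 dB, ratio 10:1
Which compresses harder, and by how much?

A: 22 dB over, compressed to 5.5 dB over, so 16.5 dB of GR.
B: 16 dB over, compressed to 1.6 dB over, so 14.4 dB of GR.
Difference: 2.1 dB in favour of A.

A, by 2.1 dB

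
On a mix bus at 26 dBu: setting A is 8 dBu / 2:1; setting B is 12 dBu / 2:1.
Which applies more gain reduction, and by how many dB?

A: GR = 18 − 18/2 = 9 dB.
B: GR = 14 − 14/2 = 7 dB.
A reduces 2 dB more.

A, by 2 dB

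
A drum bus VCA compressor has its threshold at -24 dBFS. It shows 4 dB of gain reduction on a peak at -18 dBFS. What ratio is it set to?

3:1

Input overshoot = -18 − (-24) = 6 dB.
Output overshoot = 6 − 4 = 2 dB.
Ratio = input overshoot / output overshoot = 6 / 2 = 3.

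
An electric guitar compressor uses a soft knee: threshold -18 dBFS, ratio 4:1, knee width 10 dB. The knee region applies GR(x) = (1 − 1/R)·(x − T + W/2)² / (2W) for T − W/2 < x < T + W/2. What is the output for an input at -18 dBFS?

x − T + W/2 = -18 − (-18) + 5 = 5.
GR = (1 − 1/4) × 5² / 20 = 0.75 × 25 / 20 = 0.9375 dB.
Output = -18 − 0.9375 = -18.9375 dBFS.

-18.9375 dBFS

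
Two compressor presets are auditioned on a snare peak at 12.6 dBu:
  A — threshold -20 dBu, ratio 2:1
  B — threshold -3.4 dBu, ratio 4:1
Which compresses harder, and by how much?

A, by 4.3 dB

A: GR = 32.6 − 32.6/2 = 16.3 dB.
B: GR = 16 − 16/4 = 12 dB.
A reduces 4.3 dB more.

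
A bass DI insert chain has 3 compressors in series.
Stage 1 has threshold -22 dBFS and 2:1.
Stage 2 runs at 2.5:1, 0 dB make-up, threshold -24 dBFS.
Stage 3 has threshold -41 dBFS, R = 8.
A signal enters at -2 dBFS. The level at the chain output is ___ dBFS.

-38.275 dBFS

Stage 1: overshoot 20 dB → 20/2 = 10 dB → -12 dBFS.
Stage 2: -12 dBFS is 12 dB over -24 dBFS; at 2.5:1 that becomes 4.8 dB over, giving -19.2 dBFS.
Stage 3: 21.8 dB above -41 dBFS, reduced 8:1 to 2.725 dB above → -38.275 dBFS.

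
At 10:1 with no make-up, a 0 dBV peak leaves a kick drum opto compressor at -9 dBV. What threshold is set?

-10 dBV

Let T be the threshold. Output overshoot = (input overshoot)/R, so -9 − T = (0 − T)/10.
10·(-9 − T) = 0 − T → 9·T = -90 − 0 = -90.
T = -90/9 = -10 dBV.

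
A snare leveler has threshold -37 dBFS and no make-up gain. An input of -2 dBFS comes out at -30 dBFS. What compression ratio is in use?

5:1

Input overshoot = -2 − (-37) = 35 dB; output overshoot = -30 − (-37) = 7 dB.
Ratio = 35 / 7 = 5.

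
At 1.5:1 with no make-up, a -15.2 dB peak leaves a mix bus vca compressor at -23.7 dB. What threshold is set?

-40.7 dB

Gain reduction = -15.2 − (-23.7) = 8.5 dB; output overshoot = GR / (R − 1) = 8.5 / 0.5 = 17 dB.
Threshold = output − output overshoot = -23.7 − 17 = -40.7 dB.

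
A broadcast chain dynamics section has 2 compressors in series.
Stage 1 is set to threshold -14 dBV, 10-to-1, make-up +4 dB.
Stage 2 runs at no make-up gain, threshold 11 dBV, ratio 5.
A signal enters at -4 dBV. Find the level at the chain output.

-9 dBV

Stage 1: overshoot 10 dB → 10/10 = 1 dB → -13 dBV; +4 dB make-up → -9 dBV.
Stage 2: below threshold (-9 ≤ 11); passes unchanged; output -9 dBV.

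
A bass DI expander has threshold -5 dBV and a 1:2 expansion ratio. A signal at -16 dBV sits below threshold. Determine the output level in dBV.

Below threshold, a 1:2 expander applies gain = (2−1)×(T − x) of attenuation.
(2−1) × 11 = 11 dB, so output = -16 − 11 = -27 dBV.

-27 dBV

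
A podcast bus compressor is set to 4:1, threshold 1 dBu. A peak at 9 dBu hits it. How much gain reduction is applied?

6 dB

Overshoot = 9 − 1 = 8 dB.
At 4:1, output sits 8/4 = 2 dB above threshold.
Gain reduction = 8 − 2 = 6 dB.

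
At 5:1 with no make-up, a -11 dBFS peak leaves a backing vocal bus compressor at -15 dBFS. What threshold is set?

-16 dBFS

Input is 5 dB above T (since output overshoot × R = input overshoot: (-15 − T)·5 = -11 − T gives T = -16 dBFS).
Check: -16 + (-11 − (-16))/5 = -16 + 1 = -15 dBFS. ✓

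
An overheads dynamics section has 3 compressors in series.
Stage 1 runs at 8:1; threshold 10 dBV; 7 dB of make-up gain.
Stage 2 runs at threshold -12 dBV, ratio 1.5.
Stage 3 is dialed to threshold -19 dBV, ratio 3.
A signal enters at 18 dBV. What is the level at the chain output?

Stage 1: 18 dBV is 8 dB over 10 dBV; at 8:1 that becomes 1 dB over, giving 11 dBV; +7 dB make-up → 18 dBV.
Stage 2: 18 dBV is 30 dB over -12 dBV; at 1.5:1 that becomes 20 dB over, giving 8 dBV.
Stage 3: overshoot 27 dB → 27/3 = 9 dB → -10 dBV.

-10 dBV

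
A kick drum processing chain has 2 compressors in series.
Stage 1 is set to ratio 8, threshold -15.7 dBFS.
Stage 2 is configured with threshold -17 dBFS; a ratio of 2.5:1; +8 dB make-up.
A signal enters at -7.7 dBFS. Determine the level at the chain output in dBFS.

-8.08 dBFS

Stage 1: 8 dB above -15.7 dBFS, reduced 8:1 to 1 dB above → -14.7 dBFS.
Stage 2: -14.7 dBFS is 2.3 dB over -17 dBFS; at 2.5:1 that becomes 0.92 dB over, giving -16.08 dBFS; +8 dB make-up → -8.08 dBFS.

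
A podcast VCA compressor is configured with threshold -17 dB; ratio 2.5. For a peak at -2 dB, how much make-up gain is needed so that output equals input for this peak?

Without make-up, output = threshold + overshoot/2.5 = -17 + 6 = -11 dB.
Gap to target: 9 dB.

9 dB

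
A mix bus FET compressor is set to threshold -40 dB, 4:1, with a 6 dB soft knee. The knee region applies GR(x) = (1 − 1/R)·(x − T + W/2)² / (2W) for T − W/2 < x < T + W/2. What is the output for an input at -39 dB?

-40 dB

x − T + W/2 = -39 − (-40) + 3 = 4.
GR = (1 − 1/4) × 4² / 12 = 0.75 × 16 / 12 = 1 dB.
Output = -39 − 1 = -40 dB.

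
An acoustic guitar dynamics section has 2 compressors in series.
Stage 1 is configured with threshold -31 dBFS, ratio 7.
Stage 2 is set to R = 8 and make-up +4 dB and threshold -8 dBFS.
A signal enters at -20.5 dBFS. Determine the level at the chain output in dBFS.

-25.5 dBFS

Stage 1: -20.5 dBFS is 10.5 dB over -31 dBFS; at 7:1 that becomes 1.5 dB over, giving -29.5 dBFS.
Stage 2: -29.5 dBFS is at or below the -8 dBFS threshold — no compression; make-up brings it to -25.5 dBFS.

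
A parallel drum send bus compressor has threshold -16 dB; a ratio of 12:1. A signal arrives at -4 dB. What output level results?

-4 dB sits 12 dB over threshold.
The 12 dB excess becomes 1 dB after 12:1 reduction.
So the level is -16 + 1 = -15 dB.

-15 dB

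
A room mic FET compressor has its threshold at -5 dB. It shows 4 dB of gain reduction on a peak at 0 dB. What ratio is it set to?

5:1

Input overshoot = 0 − (-5) = 5 dB.
Output overshoot = 5 − 4 = 1 dB.
Ratio = input overshoot / output overshoot = 5 / 1 = 5.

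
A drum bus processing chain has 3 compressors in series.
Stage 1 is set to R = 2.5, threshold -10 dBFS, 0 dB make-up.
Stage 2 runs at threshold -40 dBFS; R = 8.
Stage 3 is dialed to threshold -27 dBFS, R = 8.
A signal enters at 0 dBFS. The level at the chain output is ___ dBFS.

Stage 1: 0 dBFS is 10 dB over -10 dBFS; at 2.5:1 that becomes 4 dB over, giving -6 dBFS.
Stage 2: 34 dB above -40 dBFS, reduced 8:1 to 4.25 dB above → -35.75 dBFS.
Stage 3: -35.75 dBFS ≤ -27 dBFS, so stage 3 doesn't engage; output -35.75 dBFS.

-35.75 dBFS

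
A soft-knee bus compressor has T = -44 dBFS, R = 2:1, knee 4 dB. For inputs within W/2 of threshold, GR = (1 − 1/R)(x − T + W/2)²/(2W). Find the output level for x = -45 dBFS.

x − T + W/2 = -45 − (-44) + 2 = 1.
GR = (1 − 1/2) × 1² / 8 = 0.5 × 1 / 8 = 0.0625 dB.
Output = -45 − 0.0625 = -45.0625 dBFS.

-45.0625 dBFS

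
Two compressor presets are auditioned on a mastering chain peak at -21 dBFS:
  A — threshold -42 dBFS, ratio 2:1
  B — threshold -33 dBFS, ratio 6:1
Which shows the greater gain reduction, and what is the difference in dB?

A: GR = 21 − 21/2 = 10.5 dB.
B: GR = 12 − 12/6 = 10 dB.
A applies 0.5 dB more gain reduction.

A, by 0.5 dB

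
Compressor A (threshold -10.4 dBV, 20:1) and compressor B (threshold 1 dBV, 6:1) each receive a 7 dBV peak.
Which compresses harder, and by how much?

A, by 11.53 dB

A: 17.4 dB over, compressed to 0.87 dB over, so 16.53 dB of GR.
B: 6 dB over, compressed to 1 dB over, so 5 dB of GR.
A applies 11.53 dB more gain reduction.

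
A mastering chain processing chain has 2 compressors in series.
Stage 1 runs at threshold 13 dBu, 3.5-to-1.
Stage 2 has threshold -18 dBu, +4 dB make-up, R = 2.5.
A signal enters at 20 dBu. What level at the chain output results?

Stage 1: overshoot 7 dB → 7/3.5 = 2 dB → 15 dBu.
Stage 2: 33 dB above -18 dBu, reduced 2.5:1 to 13.2 dB above → -4.8 dBu; +4 dB make-up → -0.8 dBu.

-0.8 dBu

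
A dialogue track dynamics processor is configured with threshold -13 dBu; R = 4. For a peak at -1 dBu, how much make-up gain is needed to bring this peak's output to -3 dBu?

7 dB

Without make-up, output = threshold + overshoot/4 = -13 + 3 = -10 dBu.
Gap to target: 7 dB.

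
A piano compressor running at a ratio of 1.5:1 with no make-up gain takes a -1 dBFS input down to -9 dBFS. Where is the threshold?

-25 dBFS

Input is 24 dB above T (since output overshoot × R = input overshoot: (-9 − T)·1.5 = -1 − T gives T = -25 dBFS).
Check: -25 + (-1 − (-25))/1.5 = -25 + 16 = -9 dBFS. ✓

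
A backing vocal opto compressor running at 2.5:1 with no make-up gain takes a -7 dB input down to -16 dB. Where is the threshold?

Gain reduction = -7 − (-16) = 9 dB; output overshoot = GR / (R − 1) = 9 / 1.5 = 6 dB.
Threshold = output − output overshoot = -16 − 6 = -22 dB.

-22 dB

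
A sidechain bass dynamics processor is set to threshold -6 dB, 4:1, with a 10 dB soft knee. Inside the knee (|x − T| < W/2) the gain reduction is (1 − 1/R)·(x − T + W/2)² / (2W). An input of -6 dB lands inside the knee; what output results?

x − T + W/2 = -6 − (-6) + 5 = 5.
GR = (1 − 1/4) × 5² / 20 = 0.75 × 25 / 20 = 0.9375 dB.
Output = -6 − 0.9375 = -6.9375 dB.

-6.9375 dB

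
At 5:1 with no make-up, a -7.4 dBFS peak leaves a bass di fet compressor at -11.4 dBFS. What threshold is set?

Gain reduction = -7.4 − (-11.4) = 4 dB; output overshoot = GR / (R − 1) = 4 / 4 = 1 dB.
Threshold = output − output overshoot = -11.4 − 1 = -12.4 dBFS.

-12.4 dBFS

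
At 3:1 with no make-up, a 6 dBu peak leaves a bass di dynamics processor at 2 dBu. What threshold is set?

Input is 6 dB above T (since output overshoot × R = input overshoot: (2 − T)·3 = 6 − T gives T = 0 dBu).
Check: 0 + (6 − 0)/3 = 0 + 2 = 2 dBu. ✓

0 dBu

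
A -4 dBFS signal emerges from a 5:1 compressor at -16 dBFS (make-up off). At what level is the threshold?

-19 dBFS

Gain reduction = -4 − (-16) = 12 dB; output overshoot = GR / (R − 1) = 12 / 4 = 3 dB.
Threshold = output − output overshoot = -16 − 3 = -19 dBFS.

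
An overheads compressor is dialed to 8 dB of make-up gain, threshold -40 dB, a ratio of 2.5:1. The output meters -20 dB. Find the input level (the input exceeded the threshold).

-10 dB

Stripping the +8 dB make-up gives -28 dB at the gain stage.
Post-compression overshoot = -28 − (-40) = 12 dB.
Before 2.5:1 compression the overshoot was 12 × 2.5 = 30 dB, so input = -40 + 30 = -10 dB.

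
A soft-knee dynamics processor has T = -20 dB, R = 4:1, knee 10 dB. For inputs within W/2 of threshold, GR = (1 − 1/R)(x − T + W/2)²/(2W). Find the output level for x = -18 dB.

-19.8375 dB

x − T + W/2 = -18 − (-20) + 5 = 7.
GR = (1 − 1/4) × 7² / 20 = 0.75 × 49 / 20 = 1.8375 dB.
Output = -18 − 1.8375 = -19.8375 dB.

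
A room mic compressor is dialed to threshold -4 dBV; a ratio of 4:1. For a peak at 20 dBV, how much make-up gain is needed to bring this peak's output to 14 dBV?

Without make-up, output = threshold + overshoot/4 = -4 + 6 = 2 dBV.
Gap to target: 12 dB.

12 dB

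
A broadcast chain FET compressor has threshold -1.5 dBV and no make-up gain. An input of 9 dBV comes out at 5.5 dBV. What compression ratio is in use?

Input overshoot = 9 − (-1.5) = 10.5 dB; output overshoot = 5.5 − (-1.5) = 7 dB.
Ratio = 10.5 / 7 = 1.5.

1.5:1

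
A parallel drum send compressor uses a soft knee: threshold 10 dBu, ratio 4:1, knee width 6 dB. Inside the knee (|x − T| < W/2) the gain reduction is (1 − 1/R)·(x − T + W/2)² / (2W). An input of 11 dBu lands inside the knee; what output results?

x − T + W/2 = 11 − 10 + 3 = 4.
GR = (1 − 1/4) × 4² / 12 = 0.75 × 16 / 12 = 1 dB.
Output = 11 − 1 = 10 dBu.

10 dBu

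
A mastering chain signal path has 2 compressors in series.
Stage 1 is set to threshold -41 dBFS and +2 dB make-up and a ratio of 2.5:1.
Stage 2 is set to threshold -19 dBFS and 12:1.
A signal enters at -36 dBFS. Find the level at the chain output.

Stage 1: -36 dBFS is 5 dB over -41 dBFS; at 2.5:1 that becomes 2 dB over, giving -39 dBFS; +2 dB make-up → -37 dBFS.
Stage 2: below threshold (-37 ≤ -19); passes unchanged; output -37 dBFS.

-37 dBFS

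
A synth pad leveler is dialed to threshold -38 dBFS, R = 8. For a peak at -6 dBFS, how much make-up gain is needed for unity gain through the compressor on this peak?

28 dB

Without make-up, output = threshold + overshoot/8 = -38 + 4 = -34 dBFS.
Gap to target: 28 dB.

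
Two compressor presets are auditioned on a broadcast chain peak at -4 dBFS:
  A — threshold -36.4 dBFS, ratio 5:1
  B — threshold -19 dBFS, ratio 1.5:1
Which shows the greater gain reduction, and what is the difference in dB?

A, by 20.92 dB

A: overshoot 32.4 dB → output overshoot 6.48 dB → GR 25.92 dB.
B: overshoot 15 dB → output overshoot 10 dB → GR 5 dB.
Difference: 20.92 dB in favour of A.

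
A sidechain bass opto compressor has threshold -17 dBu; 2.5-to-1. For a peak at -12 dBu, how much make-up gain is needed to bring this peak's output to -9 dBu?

6 dB

Overshoot 5 dB → 5/2.5 = 2 dB after compression, so the compressed level is -17 + 2 = -15 dBu.
Make-up = target − compressed = -9 − (-15) = 6 dB.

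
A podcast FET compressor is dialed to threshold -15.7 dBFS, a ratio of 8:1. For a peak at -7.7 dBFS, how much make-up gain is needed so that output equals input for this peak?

7 dB

Overshoot 8 dB → 8/8 = 1 dB after compression, so the compressed level is -15.7 + 1 = -14.7 dBFS.
Make-up = target − compressed = -7.7 − (-14.7) = 7 dB.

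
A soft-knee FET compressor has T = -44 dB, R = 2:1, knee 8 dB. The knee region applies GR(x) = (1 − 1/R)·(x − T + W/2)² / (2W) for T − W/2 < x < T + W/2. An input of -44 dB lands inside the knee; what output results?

-44.5 dB

x − T + W/2 = -44 − (-44) + 4 = 4.
GR = (1 − 1/2) × 4² / 16 = 0.5 × 16 / 16 = 0.5 dB.
Output = -44 − 0.5 = -44.5 dB.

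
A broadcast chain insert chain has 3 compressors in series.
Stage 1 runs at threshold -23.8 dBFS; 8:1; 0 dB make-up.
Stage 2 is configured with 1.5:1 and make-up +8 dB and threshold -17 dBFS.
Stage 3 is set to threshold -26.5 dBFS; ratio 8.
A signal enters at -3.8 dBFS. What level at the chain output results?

Stage 1: overshoot 20 dB → 20/8 = 2.5 dB → -21.3 dBFS.
Stage 2: below threshold (-21.3 ≤ -17); passes unchanged; make-up brings it to -13.3 dBFS.
Stage 3: -13.3 dBFS is 13.2 dB over -26.5 dBFS; at 8:1 that becomes 1.65 dB over, giving -24.85 dBFS.

-24.85 dBFS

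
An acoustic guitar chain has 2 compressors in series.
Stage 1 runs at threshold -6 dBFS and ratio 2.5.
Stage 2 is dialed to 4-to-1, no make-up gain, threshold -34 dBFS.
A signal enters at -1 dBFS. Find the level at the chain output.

Stage 1: overshoot 5 dB → 5/2.5 = 2 dB → -4 dBFS.
Stage 2: -4 dBFS is 30 dB over -34 dBFS; at 4:1 that becomes 7.5 dB over, giving -26.5 dBFS.

-26.5 dBFS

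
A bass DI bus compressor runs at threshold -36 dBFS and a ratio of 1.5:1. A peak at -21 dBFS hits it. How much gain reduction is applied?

The signal is 15 dB above threshold.
After 1.5:1 compression the overshoot becomes 15/1.5 = 10 dB.
So the signal is attenuated by 15 − 10 = 5 dB.

5 dB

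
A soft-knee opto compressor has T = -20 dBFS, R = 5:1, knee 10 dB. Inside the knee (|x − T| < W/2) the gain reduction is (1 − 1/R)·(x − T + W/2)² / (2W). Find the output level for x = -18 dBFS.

x − T + W/2 = -18 − (-20) + 5 = 7.
GR = (1 − 1/5) × 7² / 20 = 0.8 × 49 / 20 = 1.96 dB.
Output = -18 − 1.96 = -19.96 dBFS.

-19.96 dBFS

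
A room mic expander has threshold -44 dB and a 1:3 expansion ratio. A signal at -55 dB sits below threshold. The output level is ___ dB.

-77 dB

The input is 11 dB below the -44 dB threshold.
A 1:3 expander multiplies undershoot by 3: 11 × 3 = 33 dB below threshold.
Output = -44 − 33 = -77 dB.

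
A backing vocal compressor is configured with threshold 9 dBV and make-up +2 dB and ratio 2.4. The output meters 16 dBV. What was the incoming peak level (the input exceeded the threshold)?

21 dBV

Remove make-up: 16 − 2 = 14 dBV.
Post-compression overshoot = 14 − 9 = 5 dB.
Input overshoot = R × output overshoot = 12 dB → input = 9 + 12 = 21 dBV.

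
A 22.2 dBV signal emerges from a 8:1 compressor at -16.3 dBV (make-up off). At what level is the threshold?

-21.8 dBV

Gain reduction = 22.2 − (-16.3) = 38.5 dB; output overshoot = GR / (R − 1) = 38.5 / 7 = 5.5 dB.
Threshold = output − output overshoot = -16.3 − 5.5 = -21.8 dBV.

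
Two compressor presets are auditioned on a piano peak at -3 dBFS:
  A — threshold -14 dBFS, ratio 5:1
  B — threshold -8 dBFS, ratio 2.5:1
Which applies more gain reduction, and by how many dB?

A: overshoot 11 dB → output overshoot 2.2 dB → GR 8.8 dB.
B: overshoot 5 dB → output overshoot 2 dB → GR 3 dB.
A applies 5.8 dB more gain reduction.

A, by 5.8 dB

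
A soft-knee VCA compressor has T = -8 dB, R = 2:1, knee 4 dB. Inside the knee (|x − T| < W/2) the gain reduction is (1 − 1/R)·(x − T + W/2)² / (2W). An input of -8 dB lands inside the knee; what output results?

-8.25 dB

x − T + W/2 = -8 − (-8) + 2 = 2.
GR = (1 − 1/2) × 2² / 8 = 0.5 × 4 / 8 = 0.25 dB.
Output = -8 − 0.25 = -8.25 dB.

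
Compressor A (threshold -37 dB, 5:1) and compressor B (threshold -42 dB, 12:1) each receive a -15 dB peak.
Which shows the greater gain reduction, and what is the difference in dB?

A: GR = 22 − 22/5 = 17.6 dB.
B: GR = 27 − 27/12 = 24.75 dB.
Difference: 7.15 dB in favour of B.

B, by 7.15 dB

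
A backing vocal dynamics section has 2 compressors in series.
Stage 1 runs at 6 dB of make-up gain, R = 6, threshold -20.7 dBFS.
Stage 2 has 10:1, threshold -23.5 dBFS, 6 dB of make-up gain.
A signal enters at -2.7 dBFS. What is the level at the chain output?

-16.32 dBFS

Stage 1: -2.7 dBFS is 18 dB over -20.7 dBFS; at 6:1 that becomes 3 dB over, giving -17.7 dBFS; +6 dB make-up → -11.7 dBFS.
Stage 2: 11.8 dB above -23.5 dBFS, reduced 10:1 to 1.18 dB above → -22.32 dBFS; +6 dB make-up → -16.32 dBFS.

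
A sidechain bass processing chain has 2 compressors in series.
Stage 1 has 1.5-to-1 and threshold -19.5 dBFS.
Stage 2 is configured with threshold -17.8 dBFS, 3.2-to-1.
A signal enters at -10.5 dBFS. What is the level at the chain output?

-16.45625 dBFS

Stage 1: overshoot 9 dB → 9/1.5 = 6 dB → -13.5 dBFS.
Stage 2: 4.3 dB above -17.8 dBFS, reduced 3.2:1 to 1.34375 dB above → -16.45625 dBFS.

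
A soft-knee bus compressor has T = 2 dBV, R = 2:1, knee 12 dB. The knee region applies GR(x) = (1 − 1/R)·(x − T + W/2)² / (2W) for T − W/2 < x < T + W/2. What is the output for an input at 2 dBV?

1.25 dBV

x − T + W/2 = 2 − 2 + 6 = 6.
GR = (1 − 1/2) × 6² / 24 = 0.5 × 36 / 24 = 0.75 dB.
Output = 2 − 0.75 = 1.25 dBV.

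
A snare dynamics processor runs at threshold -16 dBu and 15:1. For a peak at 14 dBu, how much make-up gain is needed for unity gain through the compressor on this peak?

The peak compresses to -16 + 30/15 = -14 dBu.
To reach 14 dBu requires 14 − (-14) = 28 dB of make-up.

28 dB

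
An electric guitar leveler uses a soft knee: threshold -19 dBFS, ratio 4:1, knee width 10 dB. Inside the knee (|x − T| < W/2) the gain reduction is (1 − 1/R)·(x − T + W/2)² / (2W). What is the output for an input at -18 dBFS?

x − T + W/2 = -18 − (-19) + 5 = 6.
GR = (1 − 1/4) × 6² / 20 = 0.75 × 36 / 20 = 1.35 dB.
Output = -18 − 1.35 = -19.35 dBFS.

-19.35 dBFS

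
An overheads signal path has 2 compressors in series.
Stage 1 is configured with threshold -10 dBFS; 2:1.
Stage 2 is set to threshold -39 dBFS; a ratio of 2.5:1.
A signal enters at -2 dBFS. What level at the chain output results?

-25.8 dBFS

Stage 1: overshoot 8 dB → 8/2 = 4 dB → -6 dBFS.
Stage 2: 33 dB above -39 dBFS, reduced 2.5:1 to 13.2 dB above → -25.8 dBFS.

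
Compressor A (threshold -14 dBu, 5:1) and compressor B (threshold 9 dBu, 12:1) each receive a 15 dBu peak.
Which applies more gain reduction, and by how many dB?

A: 29 dB over, compressed to 5.8 dB over, so 23.2 dB of GR.
B: 6 dB over, compressed to 0.5 dB over, so 5.5 dB of GR.
A applies 17.7 dB more gain reduction.

A, by 17.7 dB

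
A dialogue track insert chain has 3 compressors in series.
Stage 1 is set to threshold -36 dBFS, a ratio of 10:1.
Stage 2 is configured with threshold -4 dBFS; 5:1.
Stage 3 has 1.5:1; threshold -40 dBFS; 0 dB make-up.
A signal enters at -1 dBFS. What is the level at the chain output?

Stage 1: -1 dBFS is 35 dB over -36 dBFS; at 10:1 that becomes 3.5 dB over, giving -32.5 dBFS.
Stage 2: below threshold (-32.5 ≤ -4); passes unchanged; output -32.5 dBFS.
Stage 3: overshoot 7.5 dB → 7.5/1.5 = 5 dB → -35 dBFS.

-35 dBFS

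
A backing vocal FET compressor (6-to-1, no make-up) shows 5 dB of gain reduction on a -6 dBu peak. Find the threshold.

Gain reduction = -6 − (-11) = 5 dB; output overshoot = GR / (R − 1) = 5 / 5 = 1 dB.
Threshold = output − output overshoot = -11 − 1 = -12 dBu.

-12 dBu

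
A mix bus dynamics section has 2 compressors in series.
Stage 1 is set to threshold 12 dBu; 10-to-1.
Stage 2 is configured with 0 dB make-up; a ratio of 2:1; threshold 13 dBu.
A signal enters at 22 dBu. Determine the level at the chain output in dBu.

13 dBu

Stage 1: overshoot 10 dB → 10/10 = 1 dB → 13 dBu.
Stage 2: 13 dBu ≤ 13 dBu, so stage 2 doesn't engage; output 13 dBu.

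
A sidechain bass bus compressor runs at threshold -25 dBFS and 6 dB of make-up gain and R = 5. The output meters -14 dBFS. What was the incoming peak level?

0 dBFS

Stripping the +6 dB make-up gives -20 dBFS at the gain stage.
The compressed level sits -20 − (-25) = 5 dB over threshold.
Undo the ratio: input overshoot = 5 × 5 = 25 dB, giving input = 0 dBFS.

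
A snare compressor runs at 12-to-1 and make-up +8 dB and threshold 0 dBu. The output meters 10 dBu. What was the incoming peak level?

Stripping the +8 dB make-up gives 2 dBu at the gain stage.
Post-compression overshoot = 2 − 0 = 2 dB.
Input overshoot = R × output overshoot = 24 dB → input = 0 + 24 = 24 dBu.

24 dBu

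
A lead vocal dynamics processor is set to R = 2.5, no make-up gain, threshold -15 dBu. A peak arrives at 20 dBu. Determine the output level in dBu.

Overshoot: 20 − (-15) = 35 dB.
2.5:1 compression reduces that to 35/2.5 = 14 dB over.
Output = -15 + 14 = -1 dBu.

-1 dBu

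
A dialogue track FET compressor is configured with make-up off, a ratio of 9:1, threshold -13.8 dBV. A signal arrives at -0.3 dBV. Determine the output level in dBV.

-0.3 dBV sits 13.5 dB over threshold.
9:1 compression reduces that to 13.5/9 = 1.5 dB over.
So the level is -13.8 + 1.5 = -12.3 dBV.

-12.3 dBV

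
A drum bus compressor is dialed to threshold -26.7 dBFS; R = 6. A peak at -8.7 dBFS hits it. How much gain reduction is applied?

15 dB

The signal is 18 dB above threshold.
At 6:1, output sits 18/6 = 3 dB above threshold.
GR = overshoot in − overshoot out = 18 − 3 = 15 dB.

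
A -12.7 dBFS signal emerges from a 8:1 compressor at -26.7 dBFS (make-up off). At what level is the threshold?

Gain reduction = -12.7 − (-26.7) = 14 dB; output overshoot = GR / (R − 1) = 14 / 7 = 2 dB.
Threshold = output − output overshoot = -26.7 − 2 = -28.7 dBFS.

-28.7 dBFS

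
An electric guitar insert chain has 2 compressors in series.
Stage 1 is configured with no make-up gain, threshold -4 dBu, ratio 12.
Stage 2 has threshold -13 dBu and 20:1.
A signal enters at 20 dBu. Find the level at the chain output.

Stage 1: 24 dB above -4 dBu, reduced 12:1 to 2 dB above → -2 dBu.
Stage 2: overshoot 11 dB → 11/20 = 0.55 dB → -12.45 dBu.

-12.45 dBu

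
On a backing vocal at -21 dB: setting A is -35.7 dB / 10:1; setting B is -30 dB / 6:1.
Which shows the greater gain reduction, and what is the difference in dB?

A: overshoot 14.7 dB → output overshoot 1.47 dB → GR 13.23 dB.
B: overshoot 9 dB → output overshoot 1.5 dB → GR 7.5 dB.
Difference: 5.73 dB in favour of A.

A, by 5.73 dB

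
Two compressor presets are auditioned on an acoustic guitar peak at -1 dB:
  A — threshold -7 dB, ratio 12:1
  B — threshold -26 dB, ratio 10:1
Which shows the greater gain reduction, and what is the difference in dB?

A: overshoot 6 dB → output overshoot 0.5 dB → GR 5.5 dB.
B: overshoot 25 dB → output overshoot 2.5 dB → GR 22.5 dB.
B reduces 17 dB more.

B, by 17 dB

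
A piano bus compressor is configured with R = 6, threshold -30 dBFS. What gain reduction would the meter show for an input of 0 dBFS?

Overshoot = 0 − (-30) = 30 dB.
A 6:1 ratio leaves 5 dB of that excess.
So the signal is attenuated by 30 − 5 = 25 dB.

25 dB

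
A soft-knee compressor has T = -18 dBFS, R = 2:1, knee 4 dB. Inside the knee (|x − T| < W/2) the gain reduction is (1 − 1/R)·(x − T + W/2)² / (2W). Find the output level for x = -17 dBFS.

-17.5625 dBFS

x − T + W/2 = -17 − (-18) + 2 = 3.
GR = (1 − 1/2) × 3² / 8 = 0.5 × 9 / 8 = 0.5625 dB.
Output = -17 − 0.5625 = -17.5625 dBFS.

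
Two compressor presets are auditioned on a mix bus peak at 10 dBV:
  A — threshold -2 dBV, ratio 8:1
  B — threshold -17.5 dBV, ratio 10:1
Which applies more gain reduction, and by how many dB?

A: GR = 12 − 12/8 = 10.5 dB.
B: GR = 27.5 − 27.5/10 = 24.75 dB.
B reduces 14.25 dB more.

B, by 14.25 dB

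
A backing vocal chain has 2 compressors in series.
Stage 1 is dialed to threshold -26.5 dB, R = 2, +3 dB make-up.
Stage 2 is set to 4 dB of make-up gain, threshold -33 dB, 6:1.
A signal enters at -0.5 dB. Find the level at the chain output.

Stage 1: 26 dB above -26.5 dB, reduced 2:1 to 13 dB above → -13.5 dB; +3 dB make-up → -10.5 dB.
Stage 2: -10.5 dB is 22.5 dB over -33 dB; at 6:1 that becomes 3.75 dB over, giving -29.25 dB; +4 dB make-up → -25.25 dB.

-25.25 dB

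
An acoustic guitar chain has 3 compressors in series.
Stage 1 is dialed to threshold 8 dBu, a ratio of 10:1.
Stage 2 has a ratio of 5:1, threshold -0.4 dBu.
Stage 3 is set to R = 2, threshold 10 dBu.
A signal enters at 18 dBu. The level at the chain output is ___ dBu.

1.48 dBu

Stage 1: 10 dB above 8 dBu, reduced 10:1 to 1 dB above → 9 dBu.
Stage 2: overshoot 9.4 dB → 9.4/5 = 1.88 dB → 1.48 dBu.
Stage 3: 1.48 dBu ≤ 10 dBu, so stage 3 doesn't engage; output 1.48 dBu.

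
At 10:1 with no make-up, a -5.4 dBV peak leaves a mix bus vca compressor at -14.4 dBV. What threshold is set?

-15.4 dBV

Let T be the threshold. Output overshoot = (input overshoot)/R, so -14.4 − T = (-5.4 − T)/10.
10·(-14.4 − T) = -5.4 − T → 9·T = -144 − (-5.4) = -138.6.
T = -138.6/9 = -15.4 dBV.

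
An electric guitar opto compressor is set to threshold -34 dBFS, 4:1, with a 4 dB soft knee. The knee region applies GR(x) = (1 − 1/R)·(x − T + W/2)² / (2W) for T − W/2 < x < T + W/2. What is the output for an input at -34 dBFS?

-34.375 dBFS

x − T + W/2 = -34 − (-34) + 2 = 2.
GR = (1 − 1/4) × 2² / 8 = 0.75 × 4 / 8 = 0.375 dB.
Output = -34 − 0.375 = -34.375 dBFS.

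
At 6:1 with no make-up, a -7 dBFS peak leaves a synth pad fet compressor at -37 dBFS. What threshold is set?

-43 dBFS

Gain reduction = -7 − (-37) = 30 dB; output overshoot = GR / (R − 1) = 30 / 5 = 6 dB.
Threshold = output − output overshoot = -37 − 6 = -43 dBFS.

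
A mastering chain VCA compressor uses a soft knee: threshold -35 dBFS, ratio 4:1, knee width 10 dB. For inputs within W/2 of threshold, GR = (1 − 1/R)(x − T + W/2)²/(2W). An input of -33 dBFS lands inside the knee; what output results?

x − T + W/2 = -33 − (-35) + 5 = 7.
GR = (1 − 1/4) × 7² / 20 = 0.75 × 49 / 20 = 1.8375 dB.
Output = -33 − 1.8375 = -34.8375 dBFS.

-34.8375 dBFS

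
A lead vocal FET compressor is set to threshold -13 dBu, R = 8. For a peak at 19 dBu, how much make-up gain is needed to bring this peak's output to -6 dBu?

3 dB

Without make-up, output = threshold + overshoot/8 = -13 + 4 = -9 dBu.
Gap to target: 3 dB.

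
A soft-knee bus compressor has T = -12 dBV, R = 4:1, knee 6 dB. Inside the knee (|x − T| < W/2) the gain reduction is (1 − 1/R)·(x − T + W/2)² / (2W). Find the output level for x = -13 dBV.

x − T + W/2 = -13 − (-12) + 3 = 2.
GR = (1 − 1/4) × 2² / 12 = 0.75 × 4 / 12 = 0.25 dB.
Output = -13 − 0.25 = -13.25 dBV.

-13.25 dBV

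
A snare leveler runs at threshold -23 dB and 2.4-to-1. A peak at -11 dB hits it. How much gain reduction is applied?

The signal is 12 dB above threshold.
After 2.4:1 compression the overshoot becomes 12/2.4 = 5 dB.
So the signal is attenuated by 12 − 5 = 7 dB.

7 dB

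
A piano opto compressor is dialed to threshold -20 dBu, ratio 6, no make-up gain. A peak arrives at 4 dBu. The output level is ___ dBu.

Overshoot: 4 − (-20) = 24 dB.
At 6:1 the overshoot is divided by 6, leaving 4 dB above threshold.
That puts the output at -16 dBu.

-16 dBu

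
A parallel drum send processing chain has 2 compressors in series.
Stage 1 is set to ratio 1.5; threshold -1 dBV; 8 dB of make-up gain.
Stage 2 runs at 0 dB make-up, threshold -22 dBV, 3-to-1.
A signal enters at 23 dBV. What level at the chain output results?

-7 dBV

Stage 1: overshoot 24 dB → 24/1.5 = 16 dB → 15 dBV; +8 dB make-up → 23 dBV.
Stage 2: 23 dBV is 45 dB over -22 dBV; at 3:1 that becomes 15 dB over, giving -7 dBV.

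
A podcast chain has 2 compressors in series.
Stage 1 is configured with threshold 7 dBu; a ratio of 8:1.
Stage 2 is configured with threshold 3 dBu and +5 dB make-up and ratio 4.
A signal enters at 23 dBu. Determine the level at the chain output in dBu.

9.5 dBu

Stage 1: overshoot 16 dB → 16/8 = 2 dB → 9 dBu.
Stage 2: overshoot 6 dB → 6/4 = 1.5 dB → 4.5 dBu; +5 dB make-up → 9.5 dBu.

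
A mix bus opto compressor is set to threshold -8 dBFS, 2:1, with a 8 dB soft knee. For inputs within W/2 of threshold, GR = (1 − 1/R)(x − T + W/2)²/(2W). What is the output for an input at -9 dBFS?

x − T + W/2 = -9 − (-8) + 4 = 3.
GR = (1 − 1/2) × 3² / 16 = 0.5 × 9 / 16 = 0.28125 dB.
Output = -9 − 0.28125 = -9.28125 dBFS.

-9.28125 dBFS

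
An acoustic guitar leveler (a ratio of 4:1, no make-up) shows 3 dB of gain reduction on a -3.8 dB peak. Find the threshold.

Gain reduction = -3.8 − (-6.8) = 3 dB; output overshoot = GR / (R − 1) = 3 / 3 = 1 dB.
Threshold = output − output overshoot = -6.8 − 1 = -7.8 dB.

-7.8 dB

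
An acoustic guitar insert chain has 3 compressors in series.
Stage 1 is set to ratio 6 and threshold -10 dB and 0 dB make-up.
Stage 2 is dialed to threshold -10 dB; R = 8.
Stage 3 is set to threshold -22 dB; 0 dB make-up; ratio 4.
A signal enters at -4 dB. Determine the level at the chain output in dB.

-18.96875 dB

Stage 1: 6 dB above -10 dB, reduced 6:1 to 1 dB above → -9 dB.
Stage 2: 1 dB above -10 dB, reduced 8:1 to 0.125 dB above → -9.875 dB.
Stage 3: 12.125 dB above -22 dB, reduced 4:1 to 3.03125 dB above → -18.96875 dB.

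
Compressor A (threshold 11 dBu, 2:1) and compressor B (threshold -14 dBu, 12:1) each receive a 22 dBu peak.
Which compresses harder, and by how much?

A: GR = 11 − 11/2 = 5.5 dB.
B: GR = 36 − 36/12 = 33 dB.
B applies 27.5 dB more gain reduction.

B, by 27.5 dB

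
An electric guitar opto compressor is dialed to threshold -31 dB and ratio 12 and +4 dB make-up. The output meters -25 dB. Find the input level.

Before make-up, the level was -25 − 4 = -29 dB.
That's 2 dB above the -31 dB threshold.
Input overshoot = R × output overshoot = 24 dB → input = -31 + 24 = -7 dB.

-7 dB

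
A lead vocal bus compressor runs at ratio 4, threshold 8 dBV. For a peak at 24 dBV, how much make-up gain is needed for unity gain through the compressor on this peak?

Without make-up, output = threshold + overshoot/4 = 8 + 4 = 12 dBV.
Gap to target: 12 dB.

12 dB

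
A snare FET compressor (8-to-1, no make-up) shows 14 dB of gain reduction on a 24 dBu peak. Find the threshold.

Input is 16 dB above T (since output overshoot × R = input overshoot: (10 − T)·8 = 24 − T gives T = 8 dBu).
Check: 8 + (24 − 8)/8 = 8 + 2 = 10 dBu. ✓

8 dBu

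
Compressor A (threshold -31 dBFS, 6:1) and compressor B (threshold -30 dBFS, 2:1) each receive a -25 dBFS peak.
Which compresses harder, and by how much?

A: overshoot 6 dB → output overshoot 1 dB → GR 5 dB.
B: overshoot 5 dB → output overshoot 2.5 dB → GR 2.5 dB.
A applies 2.5 dB more gain reduction.

A, by 2.5 dB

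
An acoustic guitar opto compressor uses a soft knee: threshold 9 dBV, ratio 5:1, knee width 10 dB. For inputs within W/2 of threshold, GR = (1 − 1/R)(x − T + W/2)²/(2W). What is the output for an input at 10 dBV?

x − T + W/2 = 10 − 9 + 5 = 6.
GR = (1 − 1/5) × 6² / 20 = 0.8 × 36 / 20 = 1.44 dB.
Output = 10 − 1.44 = 8.56 dBV.

8.56 dBV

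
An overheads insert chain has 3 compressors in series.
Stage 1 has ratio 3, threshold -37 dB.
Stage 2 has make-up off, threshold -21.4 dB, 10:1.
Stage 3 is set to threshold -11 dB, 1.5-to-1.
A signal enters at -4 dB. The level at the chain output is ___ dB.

-26 dB

Stage 1: -4 dB is 33 dB over -37 dB; at 3:1 that becomes 11 dB over, giving -26 dB.
Stage 2: -26 dB is at or below the -21.4 dB threshold — no compression; output -26 dB.
Stage 3: below threshold (-26 ≤ -11); passes unchanged; output -26 dB.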